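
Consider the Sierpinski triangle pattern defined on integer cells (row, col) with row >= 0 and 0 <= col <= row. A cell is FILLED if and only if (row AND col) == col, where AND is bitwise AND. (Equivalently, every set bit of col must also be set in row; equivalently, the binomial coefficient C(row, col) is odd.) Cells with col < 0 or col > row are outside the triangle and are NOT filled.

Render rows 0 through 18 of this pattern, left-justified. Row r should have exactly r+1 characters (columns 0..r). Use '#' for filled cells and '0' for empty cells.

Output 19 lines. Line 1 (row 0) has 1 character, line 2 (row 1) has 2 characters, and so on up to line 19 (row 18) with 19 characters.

r0=0: #
r1=1: ##
r2=10: #0#
r3=11: ####
r4=100: #000#
r5=101: ##00##
r6=110: #0#0#0#
r7=111: ########
r8=1000: #0000000#
r9=1001: ##000000##
r10=1010: #0#00000#0#
r11=1011: ####0000####
r12=1100: #000#000#000#
r13=1101: ##00##00##00##
r14=1110: #0#0#0#0#0#0#0#
r15=1111: ################
r16=10000: #000000000000000#
r17=10001: ##00000000000000##
r18=10010: #0#0000000000000#0#

Answer: #
##
#0#
####
#000#
##00##
#0#0#0#
########
#0000000#
##000000##
#0#00000#0#
####0000####
#000#000#000#
##00##00##00##
#0#0#0#0#0#0#0#
################
#000000000000000#
##00000000000000##
#0#0000000000000#0#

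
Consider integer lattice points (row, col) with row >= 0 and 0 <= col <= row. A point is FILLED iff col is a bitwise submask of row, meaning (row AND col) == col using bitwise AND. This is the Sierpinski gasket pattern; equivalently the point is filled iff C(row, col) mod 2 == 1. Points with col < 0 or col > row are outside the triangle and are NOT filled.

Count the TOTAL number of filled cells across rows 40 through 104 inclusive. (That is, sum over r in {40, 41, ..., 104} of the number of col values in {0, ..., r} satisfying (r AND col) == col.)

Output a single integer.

r40=101000 pc2: +4 =4
r41=101001 pc3: +8 =12
r42=101010 pc3: +8 =20
r43=101011 pc4: +16 =36
r44=101100 pc3: +8 =44
r45=101101 pc4: +16 =60
r46=101110 pc4: +16 =76
r47=101111 pc5: +32 =108
r48=110000 pc2: +4 =112
r49=110001 pc3: +8 =120
r50=110010 pc3: +8 =128
r51=110011 pc4: +16 =144
r52=110100 pc3: +8 =152
r53=110101 pc4: +16 =168
r54=110110 pc4: +16 =184
r55=110111 pc5: +32 =216
r56=111000 pc3: +8 =224
r57=111001 pc4: +16 =240
r58=111010 pc4: +16 =256
r59=111011 pc5: +32 =288
r60=111100 pc4: +16 =304
r61=111101 pc5: +32 =336
r62=111110 pc5: +32 =368
r63=111111 pc6: +64 =432
r64=1000000 pc1: +2 =434
r65=1000001 pc2: +4 =438
r66=1000010 pc2: +4 =442
r67=1000011 pc3: +8 =450
r68=1000100 pc2: +4 =454
r69=1000101 pc3: +8 =462
r70=1000110 pc3: +8 =470
r71=1000111 pc4: +16 =486
r72=1001000 pc2: +4 =490
r73=1001001 pc3: +8 =498
r74=1001010 pc3: +8 =506
r75=1001011 pc4: +16 =522
r76=1001100 pc3: +8 =530
r77=1001101 pc4: +16 =546
r78=1001110 pc4: +16 =562
r79=1001111 pc5: +32 =594
r80=1010000 pc2: +4 =598
r81=1010001 pc3: +8 =606
r82=1010010 pc3: +8 =614
r83=1010011 pc4: +16 =630
r84=1010100 pc3: +8 =638
r85=1010101 pc4: +16 =654
r86=1010110 pc4: +16 =670
r87=1010111 pc5: +32 =702
r88=1011000 pc3: +8 =710
r89=1011001 pc4: +16 =726
r90=1011010 pc4: +16 =742
r91=1011011 pc5: +32 =774
r92=1011100 pc4: +16 =790
r93=1011101 pc5: +32 =822
r94=1011110 pc5: +32 =854
r95=1011111 pc6: +64 =918
r96=1100000 pc2: +4 =922
r97=1100001 pc3: +8 =930
r98=1100010 pc3: +8 =938
r99=1100011 pc4: +16 =954
r100=1100100 pc3: +8 =962
r101=1100101 pc4: +16 =978
r102=1100110 pc4: +16 =994
r103=1100111 pc5: +32 =1026
r104=1101000 pc3: +8 =1034

Answer: 1034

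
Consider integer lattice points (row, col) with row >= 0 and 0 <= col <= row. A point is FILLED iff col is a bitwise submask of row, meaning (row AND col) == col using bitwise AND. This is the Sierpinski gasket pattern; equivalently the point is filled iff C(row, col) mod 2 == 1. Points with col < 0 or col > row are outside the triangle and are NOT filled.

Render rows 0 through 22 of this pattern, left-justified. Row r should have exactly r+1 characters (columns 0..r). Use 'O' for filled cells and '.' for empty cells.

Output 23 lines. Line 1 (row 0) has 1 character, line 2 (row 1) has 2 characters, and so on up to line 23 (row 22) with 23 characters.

Answer: O
OO
O.O
OOOO
O...O
OO..OO
O.O.O.O
OOOOOOOO
O.......O
OO......OO
O.O.....O.O
OOOO....OOOO
O...O...O...O
OO..OO..OO..OO
O.O.O.O.O.O.O.O
OOOOOOOOOOOOOOOO
O...............O
OO..............OO
O.O.............O.O
OOOO............OOOO
O...O...........O...O
OO..OO..........OO..OO
O.O.O.O.........O.O.O.O

Derivation:
r0=0: O
r1=1: OO
r2=10: O.O
r3=11: OOOO
r4=100: O...O
r5=101: OO..OO
r6=110: O.O.O.O
r7=111: OOOOOOOO
r8=1000: O.......O
r9=1001: OO......OO
r10=1010: O.O.....O.O
r11=1011: OOOO....OOOO
r12=1100: O...O...O...O
r13=1101: OO..OO..OO..OO
r14=1110: O.O.O.O.O.O.O.O
r15=1111: OOOOOOOOOOOOOOOO
r16=10000: O...............O
r17=10001: OO..............OO
r18=10010: O.O.............O.O
r19=10011: OOOO............OOOO
r20=10100: O...O...........O...O
r21=10101: OO..OO..........OO..OO
r22=10110: O.O.O.O.........O.O.O.O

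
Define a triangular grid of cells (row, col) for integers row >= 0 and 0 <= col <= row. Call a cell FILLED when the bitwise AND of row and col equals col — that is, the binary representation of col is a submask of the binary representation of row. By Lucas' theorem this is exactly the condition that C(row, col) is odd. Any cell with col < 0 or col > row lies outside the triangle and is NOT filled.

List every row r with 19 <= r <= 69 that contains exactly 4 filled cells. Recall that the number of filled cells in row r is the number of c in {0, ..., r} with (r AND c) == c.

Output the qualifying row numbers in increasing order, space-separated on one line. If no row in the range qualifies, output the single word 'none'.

Answer: 20 24 33 34 36 40 48 65 66 68

Derivation:
Row r has 2^popcount(r) filled cells, so we need popcount(r) = log2(4) = 2.
Scan r = 19..69 and keep those with exactly 2 one-bits:
r=19=10011 popcount=3 -> skip
r=20=10100 popcount=2 -> KEEP
r=21=10101 popcount=3 -> skip
r=22=10110 popcount=3 -> skip
r=23=10111 popcount=4 -> skip
r=24=11000 popcount=2 -> KEEP
r=25=11001 popcount=3 -> skip
r=26=11010 popcount=3 -> skip
r=27=11011 popcount=4 -> skip
r=28=11100 popcount=3 -> skip
r=29=11101 popcount=4 -> skip
r=30=11110 popcount=4 -> skip
r=31=11111 popcount=5 -> skip
r=32=100000 popcount=1 -> skip
r=33=100001 popcount=2 -> KEEP
r=34=100010 popcount=2 -> KEEP
r=35=100011 popcount=3 -> skip
r=36=100100 popcount=2 -> KEEP
r=37=100101 popcount=3 -> skip
r=38=100110 popcount=3 -> skip
r=39=100111 popcount=4 -> skip
r=40=101000 popcount=2 -> KEEP
r=41=101001 popcount=3 -> skip
r=42=101010 popcount=3 -> skip
r=43=101011 popcount=4 -> skip
r=44=101100 popcount=3 -> skip
r=45=101101 popcount=4 -> skip
r=46=101110 popcount=4 -> skip
r=47=101111 popcount=5 -> skip
r=48=110000 popcount=2 -> KEEP
r=49=110001 popcount=3 -> skip
r=50=110010 popcount=3 -> skip
r=51=110011 popcount=4 -> skip
r=52=110100 popcount=3 -> skip
r=53=110101 popcount=4 -> skip
r=54=110110 popcount=4 -> skip
r=55=110111 popcount=5 -> skip
r=56=111000 popcount=3 -> skip
r=57=111001 popcount=4 -> skip
r=58=111010 popcount=4 -> skip
r=59=111011 popcount=5 -> skip
r=60=111100 popcount=4 -> skip
r=61=111101 popcount=5 -> skip
r=62=111110 popcount=5 -> skip
r=63=111111 popcount=6 -> skip
r=64=1000000 popcount=1 -> skip
r=65=1000001 popcount=2 -> KEEP
r=66=1000010 popcount=2 -> KEEP
r=67=1000011 popcount=3 -> skip
r=68=1000100 popcount=2 -> KEEP
r=69=1000101 popcount=3 -> skip
Kept rows: 20 24 33 34 36 40 48 65 66 68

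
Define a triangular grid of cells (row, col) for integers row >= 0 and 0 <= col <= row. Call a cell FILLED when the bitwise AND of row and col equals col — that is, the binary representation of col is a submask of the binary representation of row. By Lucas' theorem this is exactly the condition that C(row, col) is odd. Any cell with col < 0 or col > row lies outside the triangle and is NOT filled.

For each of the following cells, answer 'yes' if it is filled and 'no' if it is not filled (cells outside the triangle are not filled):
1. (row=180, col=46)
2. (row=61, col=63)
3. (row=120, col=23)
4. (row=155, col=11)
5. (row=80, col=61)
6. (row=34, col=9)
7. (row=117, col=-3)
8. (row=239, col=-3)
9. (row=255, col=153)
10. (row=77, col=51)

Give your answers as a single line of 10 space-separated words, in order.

(180,46): row=0b10110100, col=0b101110, row AND col = 0b100100 = 36; 36 != 46 -> empty
(61,63): col outside [0, 61] -> not filled
(120,23): row=0b1111000, col=0b10111, row AND col = 0b10000 = 16; 16 != 23 -> empty
(155,11): row=0b10011011, col=0b1011, row AND col = 0b1011 = 11; 11 == 11 -> filled
(80,61): row=0b1010000, col=0b111101, row AND col = 0b10000 = 16; 16 != 61 -> empty
(34,9): row=0b100010, col=0b1001, row AND col = 0b0 = 0; 0 != 9 -> empty
(117,-3): col outside [0, 117] -> not filled
(239,-3): col outside [0, 239] -> not filled
(255,153): row=0b11111111, col=0b10011001, row AND col = 0b10011001 = 153; 153 == 153 -> filled
(77,51): row=0b1001101, col=0b110011, row AND col = 0b1 = 1; 1 != 51 -> empty

Answer: no no no yes no no no no yes no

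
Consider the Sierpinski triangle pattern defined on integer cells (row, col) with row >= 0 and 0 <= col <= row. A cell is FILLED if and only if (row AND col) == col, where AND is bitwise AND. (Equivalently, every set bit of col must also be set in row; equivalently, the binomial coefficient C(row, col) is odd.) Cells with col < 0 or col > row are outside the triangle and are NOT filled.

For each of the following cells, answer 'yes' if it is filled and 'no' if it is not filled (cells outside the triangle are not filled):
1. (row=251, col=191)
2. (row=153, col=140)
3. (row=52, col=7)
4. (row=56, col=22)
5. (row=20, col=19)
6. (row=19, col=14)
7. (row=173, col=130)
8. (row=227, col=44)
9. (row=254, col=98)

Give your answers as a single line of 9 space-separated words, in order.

Answer: no no no no no no no no yes

Derivation:
(251,191): row=0b11111011, col=0b10111111, row AND col = 0b10111011 = 187; 187 != 191 -> empty
(153,140): row=0b10011001, col=0b10001100, row AND col = 0b10001000 = 136; 136 != 140 -> empty
(52,7): row=0b110100, col=0b111, row AND col = 0b100 = 4; 4 != 7 -> empty
(56,22): row=0b111000, col=0b10110, row AND col = 0b10000 = 16; 16 != 22 -> empty
(20,19): row=0b10100, col=0b10011, row AND col = 0b10000 = 16; 16 != 19 -> empty
(19,14): row=0b10011, col=0b1110, row AND col = 0b10 = 2; 2 != 14 -> empty
(173,130): row=0b10101101, col=0b10000010, row AND col = 0b10000000 = 128; 128 != 130 -> empty
(227,44): row=0b11100011, col=0b101100, row AND col = 0b100000 = 32; 32 != 44 -> empty
(254,98): row=0b11111110, col=0b1100010, row AND col = 0b1100010 = 98; 98 == 98 -> filled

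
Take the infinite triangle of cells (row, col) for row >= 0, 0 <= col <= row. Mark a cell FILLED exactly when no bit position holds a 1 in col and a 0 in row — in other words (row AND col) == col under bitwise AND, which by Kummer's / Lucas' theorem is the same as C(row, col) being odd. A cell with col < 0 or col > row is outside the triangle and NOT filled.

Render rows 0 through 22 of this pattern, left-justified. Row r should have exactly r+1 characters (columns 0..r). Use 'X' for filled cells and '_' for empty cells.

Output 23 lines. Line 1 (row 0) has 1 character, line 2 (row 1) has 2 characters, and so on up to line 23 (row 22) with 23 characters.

r0=0: X
r1=1: XX
r2=10: X_X
r3=11: XXXX
r4=100: X___X
r5=101: XX__XX
r6=110: X_X_X_X
r7=111: XXXXXXXX
r8=1000: X_______X
r9=1001: XX______XX
r10=1010: X_X_____X_X
r11=1011: XXXX____XXXX
r12=1100: X___X___X___X
r13=1101: XX__XX__XX__XX
r14=1110: X_X_X_X_X_X_X_X
r15=1111: XXXXXXXXXXXXXXXX
r16=10000: X_______________X
r17=10001: XX______________XX
r18=10010: X_X_____________X_X
r19=10011: XXXX____________XXXX
r20=10100: X___X___________X___X
r21=10101: XX__XX__________XX__XX
r22=10110: X_X_X_X_________X_X_X_X

Answer: X
XX
X_X
XXXX
X___X
XX__XX
X_X_X_X
XXXXXXXX
X_______X
XX______XX
X_X_____X_X
XXXX____XXXX
X___X___X___X
XX__XX__XX__XX
X_X_X_X_X_X_X_X
XXXXXXXXXXXXXXXX
X_______________X
XX______________XX
X_X_____________X_X
XXXX____________XXXX
X___X___________X___X
XX__XX__________XX__XX
X_X_X_X_________X_X_X_X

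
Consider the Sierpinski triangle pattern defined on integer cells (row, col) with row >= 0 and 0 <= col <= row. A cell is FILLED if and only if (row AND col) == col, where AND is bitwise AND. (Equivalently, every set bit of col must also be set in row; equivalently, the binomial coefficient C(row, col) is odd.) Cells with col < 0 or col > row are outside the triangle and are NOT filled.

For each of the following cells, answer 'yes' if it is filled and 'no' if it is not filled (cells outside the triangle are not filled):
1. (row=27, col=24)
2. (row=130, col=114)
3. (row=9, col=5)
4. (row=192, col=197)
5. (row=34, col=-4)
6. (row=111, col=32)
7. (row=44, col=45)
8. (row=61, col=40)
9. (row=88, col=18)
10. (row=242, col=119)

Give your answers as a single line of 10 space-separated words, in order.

Answer: yes no no no no yes no yes no no

Derivation:
(27,24): row=0b11011, col=0b11000, row AND col = 0b11000 = 24; 24 == 24 -> filled
(130,114): row=0b10000010, col=0b1110010, row AND col = 0b10 = 2; 2 != 114 -> empty
(9,5): row=0b1001, col=0b101, row AND col = 0b1 = 1; 1 != 5 -> empty
(192,197): col outside [0, 192] -> not filled
(34,-4): col outside [0, 34] -> not filled
(111,32): row=0b1101111, col=0b100000, row AND col = 0b100000 = 32; 32 == 32 -> filled
(44,45): col outside [0, 44] -> not filled
(61,40): row=0b111101, col=0b101000, row AND col = 0b101000 = 40; 40 == 40 -> filled
(88,18): row=0b1011000, col=0b10010, row AND col = 0b10000 = 16; 16 != 18 -> empty
(242,119): row=0b11110010, col=0b1110111, row AND col = 0b1110010 = 114; 114 != 119 -> empty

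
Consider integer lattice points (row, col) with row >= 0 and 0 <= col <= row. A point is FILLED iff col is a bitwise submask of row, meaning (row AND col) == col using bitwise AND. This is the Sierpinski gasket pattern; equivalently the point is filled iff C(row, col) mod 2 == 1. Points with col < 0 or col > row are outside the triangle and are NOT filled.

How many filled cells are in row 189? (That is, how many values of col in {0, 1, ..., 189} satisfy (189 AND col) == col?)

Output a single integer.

189 in binary = 10111101
popcount(189) = number of 1-bits in 10111101 = 6
A col c satisfies (189 AND c) == c iff every set bit of c is also set in 189; each of the 6 set bits of 189 can independently be on or off in c.
count = 2^6 = 64

Answer: 64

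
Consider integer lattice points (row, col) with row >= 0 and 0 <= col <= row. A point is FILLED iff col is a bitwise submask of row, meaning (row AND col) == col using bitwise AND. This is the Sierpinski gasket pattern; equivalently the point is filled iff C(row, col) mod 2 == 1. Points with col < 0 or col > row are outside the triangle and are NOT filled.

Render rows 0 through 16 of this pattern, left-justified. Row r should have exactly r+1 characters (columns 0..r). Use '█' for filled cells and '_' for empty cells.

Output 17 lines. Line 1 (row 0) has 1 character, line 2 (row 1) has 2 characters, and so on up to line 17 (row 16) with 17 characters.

Answer: █
██
█_█
████
█___█
██__██
█_█_█_█
████████
█_______█
██______██
█_█_____█_█
████____████
█___█___█___█
██__██__██__██
█_█_█_█_█_█_█_█
████████████████
█_______________█

Derivation:
r0=0: █
r1=1: ██
r2=10: █_█
r3=11: ████
r4=100: █___█
r5=101: ██__██
r6=110: █_█_█_█
r7=111: ████████
r8=1000: █_______█
r9=1001: ██______██
r10=1010: █_█_____█_█
r11=1011: ████____████
r12=1100: █___█___█___█
r13=1101: ██__██__██__██
r14=1110: █_█_█_█_█_█_█_█
r15=1111: ████████████████
r16=10000: █_______________█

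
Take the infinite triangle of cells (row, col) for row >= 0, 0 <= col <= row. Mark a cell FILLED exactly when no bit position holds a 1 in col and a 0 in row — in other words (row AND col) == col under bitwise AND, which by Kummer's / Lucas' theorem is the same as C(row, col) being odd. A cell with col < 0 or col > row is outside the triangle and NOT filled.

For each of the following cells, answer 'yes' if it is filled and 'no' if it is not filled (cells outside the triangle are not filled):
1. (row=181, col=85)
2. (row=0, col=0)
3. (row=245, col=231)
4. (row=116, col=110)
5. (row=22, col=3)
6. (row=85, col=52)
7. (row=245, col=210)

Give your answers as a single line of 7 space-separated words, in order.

Answer: no yes no no no no no

Derivation:
(181,85): row=0b10110101, col=0b1010101, row AND col = 0b10101 = 21; 21 != 85 -> empty
(0,0): row=0b0, col=0b0, row AND col = 0b0 = 0; 0 == 0 -> filled
(245,231): row=0b11110101, col=0b11100111, row AND col = 0b11100101 = 229; 229 != 231 -> empty
(116,110): row=0b1110100, col=0b1101110, row AND col = 0b1100100 = 100; 100 != 110 -> empty
(22,3): row=0b10110, col=0b11, row AND col = 0b10 = 2; 2 != 3 -> empty
(85,52): row=0b1010101, col=0b110100, row AND col = 0b10100 = 20; 20 != 52 -> empty
(245,210): row=0b11110101, col=0b11010010, row AND col = 0b11010000 = 208; 208 != 210 -> empty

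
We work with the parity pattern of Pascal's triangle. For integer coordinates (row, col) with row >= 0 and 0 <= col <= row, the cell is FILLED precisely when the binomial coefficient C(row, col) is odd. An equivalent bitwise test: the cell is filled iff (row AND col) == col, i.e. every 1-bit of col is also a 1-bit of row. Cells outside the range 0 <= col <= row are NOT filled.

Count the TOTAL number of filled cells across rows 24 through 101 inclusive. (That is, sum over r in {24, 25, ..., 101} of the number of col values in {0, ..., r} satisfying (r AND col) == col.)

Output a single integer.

r24=11000 pc2: +4 =4
r25=11001 pc3: +8 =12
r26=11010 pc3: +8 =20
r27=11011 pc4: +16 =36
r28=11100 pc3: +8 =44
r29=11101 pc4: +16 =60
r30=11110 pc4: +16 =76
r31=11111 pc5: +32 =108
r32=100000 pc1: +2 =110
r33=100001 pc2: +4 =114
r34=100010 pc2: +4 =118
r35=100011 pc3: +8 =126
r36=100100 pc2: +4 =130
r37=100101 pc3: +8 =138
r38=100110 pc3: +8 =146
r39=100111 pc4: +16 =162
r40=101000 pc2: +4 =166
r41=101001 pc3: +8 =174
r42=101010 pc3: +8 =182
r43=101011 pc4: +16 =198
r44=101100 pc3: +8 =206
r45=101101 pc4: +16 =222
r46=101110 pc4: +16 =238
r47=101111 pc5: +32 =270
r48=110000 pc2: +4 =274
r49=110001 pc3: +8 =282
r50=110010 pc3: +8 =290
r51=110011 pc4: +16 =306
r52=110100 pc3: +8 =314
r53=110101 pc4: +16 =330
r54=110110 pc4: +16 =346
r55=110111 pc5: +32 =378
r56=111000 pc3: +8 =386
r57=111001 pc4: +16 =402
r58=111010 pc4: +16 =418
r59=111011 pc5: +32 =450
r60=111100 pc4: +16 =466
r61=111101 pc5: +32 =498
r62=111110 pc5: +32 =530
r63=111111 pc6: +64 =594
r64=1000000 pc1: +2 =596
r65=1000001 pc2: +4 =600
r66=1000010 pc2: +4 =604
r67=1000011 pc3: +8 =612
r68=1000100 pc2: +4 =616
r69=1000101 pc3: +8 =624
r70=1000110 pc3: +8 =632
r71=1000111 pc4: +16 =648
r72=1001000 pc2: +4 =652
r73=1001001 pc3: +8 =660
r74=1001010 pc3: +8 =668
r75=1001011 pc4: +16 =684
r76=1001100 pc3: +8 =692
r77=1001101 pc4: +16 =708
r78=1001110 pc4: +16 =724
r79=1001111 pc5: +32 =756
r80=1010000 pc2: +4 =760
r81=1010001 pc3: +8 =768
r82=1010010 pc3: +8 =776
r83=1010011 pc4: +16 =792
r84=1010100 pc3: +8 =800
r85=1010101 pc4: +16 =816
r86=1010110 pc4: +16 =832
r87=1010111 pc5: +32 =864
r88=1011000 pc3: +8 =872
r89=1011001 pc4: +16 =888
r90=1011010 pc4: +16 =904
r91=1011011 pc5: +32 =936
r92=1011100 pc4: +16 =952
r93=1011101 pc5: +32 =984
r94=1011110 pc5: +32 =1016
r95=1011111 pc6: +64 =1080
r96=1100000 pc2: +4 =1084
r97=1100001 pc3: +8 =1092
r98=1100010 pc3: +8 =1100
r99=1100011 pc4: +16 =1116
r100=1100100 pc3: +8 =1124
r101=1100101 pc4: +16 =1140

Answer: 1140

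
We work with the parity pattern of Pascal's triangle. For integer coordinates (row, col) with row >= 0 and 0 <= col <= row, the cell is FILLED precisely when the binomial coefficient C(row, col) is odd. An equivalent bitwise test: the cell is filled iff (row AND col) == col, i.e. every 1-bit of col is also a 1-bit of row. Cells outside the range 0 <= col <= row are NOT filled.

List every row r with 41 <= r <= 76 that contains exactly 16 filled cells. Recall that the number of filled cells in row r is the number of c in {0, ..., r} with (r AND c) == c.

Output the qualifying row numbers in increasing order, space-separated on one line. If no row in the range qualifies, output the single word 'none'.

Row r has 2^popcount(r) filled cells, so we need popcount(r) = log2(16) = 4.
Scan r = 41..76 and keep those with exactly 4 one-bits:
r=41=101001 popcount=3 -> skip
r=42=101010 popcount=3 -> skip
r=43=101011 popcount=4 -> KEEP
r=44=101100 popcount=3 -> skip
r=45=101101 popcount=4 -> KEEP
r=46=101110 popcount=4 -> KEEP
r=47=101111 popcount=5 -> skip
r=48=110000 popcount=2 -> skip
r=49=110001 popcount=3 -> skip
r=50=110010 popcount=3 -> skip
r=51=110011 popcount=4 -> KEEP
r=52=110100 popcount=3 -> skip
r=53=110101 popcount=4 -> KEEP
r=54=110110 popcount=4 -> KEEP
r=55=110111 popcount=5 -> skip
r=56=111000 popcount=3 -> skip
r=57=111001 popcount=4 -> KEEP
r=58=111010 popcount=4 -> KEEP
r=59=111011 popcount=5 -> skip
r=60=111100 popcount=4 -> KEEP
r=61=111101 popcount=5 -> skip
r=62=111110 popcount=5 -> skip
r=63=111111 popcount=6 -> skip
r=64=1000000 popcount=1 -> skip
r=65=1000001 popcount=2 -> skip
r=66=1000010 popcount=2 -> skip
r=67=1000011 popcount=3 -> skip
r=68=1000100 popcount=2 -> skip
r=69=1000101 popcount=3 -> skip
r=70=1000110 popcount=3 -> skip
r=71=1000111 popcount=4 -> KEEP
r=72=1001000 popcount=2 -> skip
r=73=1001001 popcount=3 -> skip
r=74=1001010 popcount=3 -> skip
r=75=1001011 popcount=4 -> KEEP
r=76=1001100 popcount=3 -> skip
Kept rows: 43 45 46 51 53 54 57 58 60 71 75

Answer: 43 45 46 51 53 54 57 58 60 71 75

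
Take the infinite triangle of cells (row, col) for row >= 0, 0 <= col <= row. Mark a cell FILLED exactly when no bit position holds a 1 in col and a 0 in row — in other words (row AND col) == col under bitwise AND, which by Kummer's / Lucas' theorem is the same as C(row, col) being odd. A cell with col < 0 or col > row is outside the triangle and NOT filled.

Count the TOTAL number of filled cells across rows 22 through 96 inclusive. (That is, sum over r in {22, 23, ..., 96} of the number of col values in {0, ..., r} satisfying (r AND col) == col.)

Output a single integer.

Answer: 1108

Derivation:
r22=10110 pc3: +8 =8
r23=10111 pc4: +16 =24
r24=11000 pc2: +4 =28
r25=11001 pc3: +8 =36
r26=11010 pc3: +8 =44
r27=11011 pc4: +16 =60
r28=11100 pc3: +8 =68
r29=11101 pc4: +16 =84
r30=11110 pc4: +16 =100
r31=11111 pc5: +32 =132
r32=100000 pc1: +2 =134
r33=100001 pc2: +4 =138
r34=100010 pc2: +4 =142
r35=100011 pc3: +8 =150
r36=100100 pc2: +4 =154
r37=100101 pc3: +8 =162
r38=100110 pc3: +8 =170
r39=100111 pc4: +16 =186
r40=101000 pc2: +4 =190
r41=101001 pc3: +8 =198
r42=101010 pc3: +8 =206
r43=101011 pc4: +16 =222
r44=101100 pc3: +8 =230
r45=101101 pc4: +16 =246
r46=101110 pc4: +16 =262
r47=101111 pc5: +32 =294
r48=110000 pc2: +4 =298
r49=110001 pc3: +8 =306
r50=110010 pc3: +8 =314
r51=110011 pc4: +16 =330
r52=110100 pc3: +8 =338
r53=110101 pc4: +16 =354
r54=110110 pc4: +16 =370
r55=110111 pc5: +32 =402
r56=111000 pc3: +8 =410
r57=111001 pc4: +16 =426
r58=111010 pc4: +16 =442
r59=111011 pc5: +32 =474
r60=111100 pc4: +16 =490
r61=111101 pc5: +32 =522
r62=111110 pc5: +32 =554
r63=111111 pc6: +64 =618
r64=1000000 pc1: +2 =620
r65=1000001 pc2: +4 =624
r66=1000010 pc2: +4 =628
r67=1000011 pc3: +8 =636
r68=1000100 pc2: +4 =640
r69=1000101 pc3: +8 =648
r70=1000110 pc3: +8 =656
r71=1000111 pc4: +16 =672
r72=1001000 pc2: +4 =676
r73=1001001 pc3: +8 =684
r74=1001010 pc3: +8 =692
r75=1001011 pc4: +16 =708
r76=1001100 pc3: +8 =716
r77=1001101 pc4: +16 =732
r78=1001110 pc4: +16 =748
r79=1001111 pc5: +32 =780
r80=1010000 pc2: +4 =784
r81=1010001 pc3: +8 =792
r82=1010010 pc3: +8 =800
r83=1010011 pc4: +16 =816
r84=1010100 pc3: +8 =824
r85=1010101 pc4: +16 =840
r86=1010110 pc4: +16 =856
r87=1010111 pc5: +32 =888
r88=1011000 pc3: +8 =896
r89=1011001 pc4: +16 =912
r90=1011010 pc4: +16 =928
r91=1011011 pc5: +32 =960
r92=1011100 pc4: +16 =976
r93=1011101 pc5: +32 =1008
r94=1011110 pc5: +32 =1040
r95=1011111 pc6: +64 =1104
r96=1100000 pc2: +4 =1108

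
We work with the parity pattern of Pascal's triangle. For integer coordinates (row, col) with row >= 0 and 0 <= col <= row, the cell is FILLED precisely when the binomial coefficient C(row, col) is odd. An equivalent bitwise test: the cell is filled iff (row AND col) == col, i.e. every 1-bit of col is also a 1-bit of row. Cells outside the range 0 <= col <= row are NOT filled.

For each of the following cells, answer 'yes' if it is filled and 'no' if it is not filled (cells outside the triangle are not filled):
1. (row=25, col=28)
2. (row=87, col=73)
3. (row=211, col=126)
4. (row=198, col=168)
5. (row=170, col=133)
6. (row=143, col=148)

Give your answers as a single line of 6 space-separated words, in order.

(25,28): col outside [0, 25] -> not filled
(87,73): row=0b1010111, col=0b1001001, row AND col = 0b1000001 = 65; 65 != 73 -> empty
(211,126): row=0b11010011, col=0b1111110, row AND col = 0b1010010 = 82; 82 != 126 -> empty
(198,168): row=0b11000110, col=0b10101000, row AND col = 0b10000000 = 128; 128 != 168 -> empty
(170,133): row=0b10101010, col=0b10000101, row AND col = 0b10000000 = 128; 128 != 133 -> empty
(143,148): col outside [0, 143] -> not filled

Answer: no no no no no no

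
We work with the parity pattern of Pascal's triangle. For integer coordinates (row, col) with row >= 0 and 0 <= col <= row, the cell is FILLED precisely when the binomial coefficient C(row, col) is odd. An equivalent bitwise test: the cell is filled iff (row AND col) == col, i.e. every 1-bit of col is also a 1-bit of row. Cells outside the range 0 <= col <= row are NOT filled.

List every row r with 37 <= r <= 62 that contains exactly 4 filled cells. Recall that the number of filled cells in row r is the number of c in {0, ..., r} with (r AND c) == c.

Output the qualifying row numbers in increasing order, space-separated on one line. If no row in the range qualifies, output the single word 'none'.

Answer: 40 48

Derivation:
Row r has 2^popcount(r) filled cells, so we need popcount(r) = log2(4) = 2.
Scan r = 37..62 and keep those with exactly 2 one-bits:
r=37=100101 popcount=3 -> skip
r=38=100110 popcount=3 -> skip
r=39=100111 popcount=4 -> skip
r=40=101000 popcount=2 -> KEEP
r=41=101001 popcount=3 -> skip
r=42=101010 popcount=3 -> skip
r=43=101011 popcount=4 -> skip
r=44=101100 popcount=3 -> skip
r=45=101101 popcount=4 -> skip
r=46=101110 popcount=4 -> skip
r=47=101111 popcount=5 -> skip
r=48=110000 popcount=2 -> KEEP
r=49=110001 popcount=3 -> skip
r=50=110010 popcount=3 -> skip
r=51=110011 popcount=4 -> skip
r=52=110100 popcount=3 -> skip
r=53=110101 popcount=4 -> skip
r=54=110110 popcount=4 -> skip
r=55=110111 popcount=5 -> skip
r=56=111000 popcount=3 -> skip
r=57=111001 popcount=4 -> skip
r=58=111010 popcount=4 -> skip
r=59=111011 popcount=5 -> skip
r=60=111100 popcount=4 -> skip
r=61=111101 popcount=5 -> skip
r=62=111110 popcount=5 -> skip
Kept rows: 40 48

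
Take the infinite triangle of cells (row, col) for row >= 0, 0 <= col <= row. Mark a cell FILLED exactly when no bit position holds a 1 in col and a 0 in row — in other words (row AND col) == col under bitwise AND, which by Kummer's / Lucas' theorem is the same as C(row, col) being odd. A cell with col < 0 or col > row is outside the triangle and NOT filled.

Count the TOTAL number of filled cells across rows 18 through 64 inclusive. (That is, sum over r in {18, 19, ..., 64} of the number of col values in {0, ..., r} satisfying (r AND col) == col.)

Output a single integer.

r18=10010 pc2: +4 =4
r19=10011 pc3: +8 =12
r20=10100 pc2: +4 =16
r21=10101 pc3: +8 =24
r22=10110 pc3: +8 =32
r23=10111 pc4: +16 =48
r24=11000 pc2: +4 =52
r25=11001 pc3: +8 =60
r26=11010 pc3: +8 =68
r27=11011 pc4: +16 =84
r28=11100 pc3: +8 =92
r29=11101 pc4: +16 =108
r30=11110 pc4: +16 =124
r31=11111 pc5: +32 =156
r32=100000 pc1: +2 =158
r33=100001 pc2: +4 =162
r34=100010 pc2: +4 =166
r35=100011 pc3: +8 =174
r36=100100 pc2: +4 =178
r37=100101 pc3: +8 =186
r38=100110 pc3: +8 =194
r39=100111 pc4: +16 =210
r40=101000 pc2: +4 =214
r41=101001 pc3: +8 =222
r42=101010 pc3: +8 =230
r43=101011 pc4: +16 =246
r44=101100 pc3: +8 =254
r45=101101 pc4: +16 =270
r46=101110 pc4: +16 =286
r47=101111 pc5: +32 =318
r48=110000 pc2: +4 =322
r49=110001 pc3: +8 =330
r50=110010 pc3: +8 =338
r51=110011 pc4: +16 =354
r52=110100 pc3: +8 =362
r53=110101 pc4: +16 =378
r54=110110 pc4: +16 =394
r55=110111 pc5: +32 =426
r56=111000 pc3: +8 =434
r57=111001 pc4: +16 =450
r58=111010 pc4: +16 =466
r59=111011 pc5: +32 =498
r60=111100 pc4: +16 =514
r61=111101 pc5: +32 =546
r62=111110 pc5: +32 =578
r63=111111 pc6: +64 =642
r64=1000000 pc1: +2 =644

Answer: 644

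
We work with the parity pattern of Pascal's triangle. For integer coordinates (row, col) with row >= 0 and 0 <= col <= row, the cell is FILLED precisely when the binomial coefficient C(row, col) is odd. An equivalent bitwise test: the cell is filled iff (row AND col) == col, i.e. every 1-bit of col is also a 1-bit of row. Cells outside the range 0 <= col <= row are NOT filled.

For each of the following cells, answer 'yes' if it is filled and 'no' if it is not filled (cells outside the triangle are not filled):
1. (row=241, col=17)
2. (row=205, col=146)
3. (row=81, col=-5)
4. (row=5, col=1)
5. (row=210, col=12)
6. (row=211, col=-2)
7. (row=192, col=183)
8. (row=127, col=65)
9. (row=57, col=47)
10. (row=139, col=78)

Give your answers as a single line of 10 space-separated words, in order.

(241,17): row=0b11110001, col=0b10001, row AND col = 0b10001 = 17; 17 == 17 -> filled
(205,146): row=0b11001101, col=0b10010010, row AND col = 0b10000000 = 128; 128 != 146 -> empty
(81,-5): col outside [0, 81] -> not filled
(5,1): row=0b101, col=0b1, row AND col = 0b1 = 1; 1 == 1 -> filled
(210,12): row=0b11010010, col=0b1100, row AND col = 0b0 = 0; 0 != 12 -> empty
(211,-2): col outside [0, 211] -> not filled
(192,183): row=0b11000000, col=0b10110111, row AND col = 0b10000000 = 128; 128 != 183 -> empty
(127,65): row=0b1111111, col=0b1000001, row AND col = 0b1000001 = 65; 65 == 65 -> filled
(57,47): row=0b111001, col=0b101111, row AND col = 0b101001 = 41; 41 != 47 -> empty
(139,78): row=0b10001011, col=0b1001110, row AND col = 0b1010 = 10; 10 != 78 -> empty

Answer: yes no no yes no no no yes no no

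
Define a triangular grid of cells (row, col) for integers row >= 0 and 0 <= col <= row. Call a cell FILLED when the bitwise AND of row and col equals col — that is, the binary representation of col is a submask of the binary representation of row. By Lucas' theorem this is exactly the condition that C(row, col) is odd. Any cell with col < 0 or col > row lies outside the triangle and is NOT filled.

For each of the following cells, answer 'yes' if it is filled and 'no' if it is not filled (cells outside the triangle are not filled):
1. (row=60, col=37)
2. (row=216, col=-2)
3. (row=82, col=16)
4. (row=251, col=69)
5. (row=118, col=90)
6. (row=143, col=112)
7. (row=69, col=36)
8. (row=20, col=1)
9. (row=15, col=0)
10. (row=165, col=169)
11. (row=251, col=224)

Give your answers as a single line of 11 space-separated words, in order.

Answer: no no yes no no no no no yes no yes

Derivation:
(60,37): row=0b111100, col=0b100101, row AND col = 0b100100 = 36; 36 != 37 -> empty
(216,-2): col outside [0, 216] -> not filled
(82,16): row=0b1010010, col=0b10000, row AND col = 0b10000 = 16; 16 == 16 -> filled
(251,69): row=0b11111011, col=0b1000101, row AND col = 0b1000001 = 65; 65 != 69 -> empty
(118,90): row=0b1110110, col=0b1011010, row AND col = 0b1010010 = 82; 82 != 90 -> empty
(143,112): row=0b10001111, col=0b1110000, row AND col = 0b0 = 0; 0 != 112 -> empty
(69,36): row=0b1000101, col=0b100100, row AND col = 0b100 = 4; 4 != 36 -> empty
(20,1): row=0b10100, col=0b1, row AND col = 0b0 = 0; 0 != 1 -> empty
(15,0): row=0b1111, col=0b0, row AND col = 0b0 = 0; 0 == 0 -> filled
(165,169): col outside [0, 165] -> not filled
(251,224): row=0b11111011, col=0b11100000, row AND col = 0b11100000 = 224; 224 == 224 -> filled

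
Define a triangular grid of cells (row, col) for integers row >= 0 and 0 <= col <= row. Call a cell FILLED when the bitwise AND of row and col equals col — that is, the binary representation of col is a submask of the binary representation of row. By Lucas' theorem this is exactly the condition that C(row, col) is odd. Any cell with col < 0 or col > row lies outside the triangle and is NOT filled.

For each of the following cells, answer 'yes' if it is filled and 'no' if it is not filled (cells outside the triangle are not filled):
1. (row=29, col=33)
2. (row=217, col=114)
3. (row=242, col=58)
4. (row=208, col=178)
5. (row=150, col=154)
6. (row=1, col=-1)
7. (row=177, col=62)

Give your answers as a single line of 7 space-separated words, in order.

Answer: no no no no no no no

Derivation:
(29,33): col outside [0, 29] -> not filled
(217,114): row=0b11011001, col=0b1110010, row AND col = 0b1010000 = 80; 80 != 114 -> empty
(242,58): row=0b11110010, col=0b111010, row AND col = 0b110010 = 50; 50 != 58 -> empty
(208,178): row=0b11010000, col=0b10110010, row AND col = 0b10010000 = 144; 144 != 178 -> empty
(150,154): col outside [0, 150] -> not filled
(1,-1): col outside [0, 1] -> not filled
(177,62): row=0b10110001, col=0b111110, row AND col = 0b110000 = 48; 48 != 62 -> empty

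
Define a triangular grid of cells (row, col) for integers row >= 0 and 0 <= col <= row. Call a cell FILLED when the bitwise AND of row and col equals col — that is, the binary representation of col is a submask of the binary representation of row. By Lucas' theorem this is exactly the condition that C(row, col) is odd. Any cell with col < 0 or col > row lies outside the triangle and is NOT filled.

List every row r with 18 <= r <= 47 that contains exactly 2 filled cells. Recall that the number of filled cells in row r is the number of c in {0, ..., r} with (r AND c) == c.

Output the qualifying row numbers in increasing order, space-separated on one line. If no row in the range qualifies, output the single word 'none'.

Answer: 32

Derivation:
Row r has 2^popcount(r) filled cells, so we need popcount(r) = log2(2) = 1.
Scan r = 18..47 and keep those with exactly 1 one-bits:
r=18=10010 popcount=2 -> skip
r=19=10011 popcount=3 -> skip
r=20=10100 popcount=2 -> skip
r=21=10101 popcount=3 -> skip
r=22=10110 popcount=3 -> skip
r=23=10111 popcount=4 -> skip
r=24=11000 popcount=2 -> skip
r=25=11001 popcount=3 -> skip
r=26=11010 popcount=3 -> skip
r=27=11011 popcount=4 -> skip
r=28=11100 popcount=3 -> skip
r=29=11101 popcount=4 -> skip
r=30=11110 popcount=4 -> skip
r=31=11111 popcount=5 -> skip
r=32=100000 popcount=1 -> KEEP
r=33=100001 popcount=2 -> skip
r=34=100010 popcount=2 -> skip
r=35=100011 popcount=3 -> skip
r=36=100100 popcount=2 -> skip
r=37=100101 popcount=3 -> skip
r=38=100110 popcount=3 -> skip
r=39=100111 popcount=4 -> skip
r=40=101000 popcount=2 -> skip
r=41=101001 popcount=3 -> skip
r=42=101010 popcount=3 -> skip
r=43=101011 popcount=4 -> skip
r=44=101100 popcount=3 -> skip
r=45=101101 popcount=4 -> skip
r=46=101110 popcount=4 -> skip
r=47=101111 popcount=5 -> skip
Kept rows: 32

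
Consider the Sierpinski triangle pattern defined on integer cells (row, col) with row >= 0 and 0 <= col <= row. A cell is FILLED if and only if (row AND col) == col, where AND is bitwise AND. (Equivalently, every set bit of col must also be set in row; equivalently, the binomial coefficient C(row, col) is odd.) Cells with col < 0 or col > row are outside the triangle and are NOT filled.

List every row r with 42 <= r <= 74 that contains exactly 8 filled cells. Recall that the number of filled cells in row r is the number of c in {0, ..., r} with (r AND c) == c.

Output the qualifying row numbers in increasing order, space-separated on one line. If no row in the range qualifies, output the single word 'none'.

Answer: 42 44 49 50 52 56 67 69 70 73 74

Derivation:
Row r has 2^popcount(r) filled cells, so we need popcount(r) = log2(8) = 3.
Scan r = 42..74 and keep those with exactly 3 one-bits:
r=42=101010 popcount=3 -> KEEP
r=43=101011 popcount=4 -> skip
r=44=101100 popcount=3 -> KEEP
r=45=101101 popcount=4 -> skip
r=46=101110 popcount=4 -> skip
r=47=101111 popcount=5 -> skip
r=48=110000 popcount=2 -> skip
r=49=110001 popcount=3 -> KEEP
r=50=110010 popcount=3 -> KEEP
r=51=110011 popcount=4 -> skip
r=52=110100 popcount=3 -> KEEP
r=53=110101 popcount=4 -> skip
r=54=110110 popcount=4 -> skip
r=55=110111 popcount=5 -> skip
r=56=111000 popcount=3 -> KEEP
r=57=111001 popcount=4 -> skip
r=58=111010 popcount=4 -> skip
r=59=111011 popcount=5 -> skip
r=60=111100 popcount=4 -> skip
r=61=111101 popcount=5 -> skip
r=62=111110 popcount=5 -> skip
r=63=111111 popcount=6 -> skip
r=64=1000000 popcount=1 -> skip
r=65=1000001 popcount=2 -> skip
r=66=1000010 popcount=2 -> skip
r=67=1000011 popcount=3 -> KEEP
r=68=1000100 popcount=2 -> skip
r=69=1000101 popcount=3 -> KEEP
r=70=1000110 popcount=3 -> KEEP
r=71=1000111 popcount=4 -> skip
r=72=1001000 popcount=2 -> skip
r=73=1001001 popcount=3 -> KEEP
r=74=1001010 popcount=3 -> KEEP
Kept rows: 42 44 49 50 52 56 67 69 70 73 74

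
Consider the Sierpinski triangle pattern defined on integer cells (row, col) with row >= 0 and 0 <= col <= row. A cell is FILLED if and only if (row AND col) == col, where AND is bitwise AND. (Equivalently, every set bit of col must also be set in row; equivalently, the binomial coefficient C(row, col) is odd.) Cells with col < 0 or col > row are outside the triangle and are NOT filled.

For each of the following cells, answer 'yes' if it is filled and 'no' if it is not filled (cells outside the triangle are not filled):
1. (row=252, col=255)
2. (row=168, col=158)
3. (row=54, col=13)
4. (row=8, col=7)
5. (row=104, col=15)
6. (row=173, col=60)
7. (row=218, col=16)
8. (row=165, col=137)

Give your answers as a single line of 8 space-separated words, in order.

Answer: no no no no no no yes no

Derivation:
(252,255): col outside [0, 252] -> not filled
(168,158): row=0b10101000, col=0b10011110, row AND col = 0b10001000 = 136; 136 != 158 -> empty
(54,13): row=0b110110, col=0b1101, row AND col = 0b100 = 4; 4 != 13 -> empty
(8,7): row=0b1000, col=0b111, row AND col = 0b0 = 0; 0 != 7 -> empty
(104,15): row=0b1101000, col=0b1111, row AND col = 0b1000 = 8; 8 != 15 -> empty
(173,60): row=0b10101101, col=0b111100, row AND col = 0b101100 = 44; 44 != 60 -> empty
(218,16): row=0b11011010, col=0b10000, row AND col = 0b10000 = 16; 16 == 16 -> filled
(165,137): row=0b10100101, col=0b10001001, row AND col = 0b10000001 = 129; 129 != 137 -> empty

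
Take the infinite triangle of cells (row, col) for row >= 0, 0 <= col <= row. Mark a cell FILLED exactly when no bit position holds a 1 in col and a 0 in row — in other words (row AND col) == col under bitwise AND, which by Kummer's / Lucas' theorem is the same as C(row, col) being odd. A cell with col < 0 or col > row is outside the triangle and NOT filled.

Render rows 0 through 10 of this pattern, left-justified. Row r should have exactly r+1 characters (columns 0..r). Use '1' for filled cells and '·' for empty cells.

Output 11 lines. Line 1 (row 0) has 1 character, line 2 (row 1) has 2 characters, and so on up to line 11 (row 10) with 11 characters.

r0=0: 1
r1=1: 11
r2=10: 1·1
r3=11: 1111
r4=100: 1···1
r5=101: 11··11
r6=110: 1·1·1·1
r7=111: 11111111
r8=1000: 1·······1
r9=1001: 11······11
r10=1010: 1·1·····1·1

Answer: 1
11
1·1
1111
1···1
11··11
1·1·1·1
11111111
1·······1
11······11
1·1·····1·1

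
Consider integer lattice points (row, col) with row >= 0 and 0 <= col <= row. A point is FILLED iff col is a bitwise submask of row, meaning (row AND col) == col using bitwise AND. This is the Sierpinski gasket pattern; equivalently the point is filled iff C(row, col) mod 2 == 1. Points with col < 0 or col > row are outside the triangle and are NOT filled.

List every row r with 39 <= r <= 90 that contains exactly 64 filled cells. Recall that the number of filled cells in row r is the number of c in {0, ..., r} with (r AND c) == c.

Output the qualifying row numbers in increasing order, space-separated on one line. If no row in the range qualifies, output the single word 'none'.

Answer: 63

Derivation:
Row r has 2^popcount(r) filled cells, so we need popcount(r) = log2(64) = 6.
Scan r = 39..90 and keep those with exactly 6 one-bits:
r=39=100111 popcount=4 -> skip
r=40=101000 popcount=2 -> skip
r=41=101001 popcount=3 -> skip
r=42=101010 popcount=3 -> skip
r=43=101011 popcount=4 -> skip
r=44=101100 popcount=3 -> skip
r=45=101101 popcount=4 -> skip
r=46=101110 popcount=4 -> skip
r=47=101111 popcount=5 -> skip
r=48=110000 popcount=2 -> skip
r=49=110001 popcount=3 -> skip
r=50=110010 popcount=3 -> skip
r=51=110011 popcount=4 -> skip
r=52=110100 popcount=3 -> skip
r=53=110101 popcount=4 -> skip
r=54=110110 popcount=4 -> skip
r=55=110111 popcount=5 -> skip
r=56=111000 popcount=3 -> skip
r=57=111001 popcount=4 -> skip
r=58=111010 popcount=4 -> skip
r=59=111011 popcount=5 -> skip
r=60=111100 popcount=4 -> skip
r=61=111101 popcount=5 -> skip
r=62=111110 popcount=5 -> skip
r=63=111111 popcount=6 -> KEEP
r=64=1000000 popcount=1 -> skip
r=65=1000001 popcount=2 -> skip
r=66=1000010 popcount=2 -> skip
r=67=1000011 popcount=3 -> skip
r=68=1000100 popcount=2 -> skip
r=69=1000101 popcount=3 -> skip
r=70=1000110 popcount=3 -> skip
r=71=1000111 popcount=4 -> skip
r=72=1001000 popcount=2 -> skip
r=73=1001001 popcount=3 -> skip
r=74=1001010 popcount=3 -> skip
r=75=1001011 popcount=4 -> skip
r=76=1001100 popcount=3 -> skip
r=77=1001101 popcount=4 -> skip
r=78=1001110 popcount=4 -> skip
r=79=1001111 popcount=5 -> skip
r=80=1010000 popcount=2 -> skip
r=81=1010001 popcount=3 -> skip
r=82=1010010 popcount=3 -> skip
r=83=1010011 popcount=4 -> skip
r=84=1010100 popcount=3 -> skip
r=85=1010101 popcount=4 -> skip
r=86=1010110 popcount=4 -> skip
r=87=1010111 popcount=5 -> skip
r=88=1011000 popcount=3 -> skip
r=89=1011001 popcount=4 -> skip
r=90=1011010 popcount=4 -> skip
Kept rows: 63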